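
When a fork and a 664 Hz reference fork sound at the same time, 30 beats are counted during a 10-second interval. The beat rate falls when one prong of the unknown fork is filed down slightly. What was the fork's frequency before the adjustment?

Beat frequency = 30/10 = 3 Hz.
|f − 664| = 3, so the fork was at either 661 Hz or 667 Hz.
Filing a prong removes mass and raises the fork's frequency; the adjustment raises the fork's frequency.
The beat rate fell, so the adjustment moved the fork toward 664 Hz — it must have started below the reference.

661 Hz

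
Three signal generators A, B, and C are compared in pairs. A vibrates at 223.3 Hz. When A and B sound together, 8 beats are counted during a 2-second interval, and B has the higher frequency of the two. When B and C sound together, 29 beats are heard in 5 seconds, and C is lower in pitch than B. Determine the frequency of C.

A–B: Beat frequency = 8/2 = 4 Hz.
B is above A, so f_B = 223.3 + 4 = 227.3 Hz.
B–C: Beat frequency = 29/5 = 5.8 Hz.
C is below B, so f_C = 227.3 − 5.8 = 221.5 Hz.

221.5 Hz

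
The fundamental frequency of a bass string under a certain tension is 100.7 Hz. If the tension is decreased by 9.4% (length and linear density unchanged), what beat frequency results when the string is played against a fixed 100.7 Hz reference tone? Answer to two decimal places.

For a string, f ∝ √T, so the new frequency is 100.7·√0.906 = 95.8503 Hz.
f_beat = |95.8503 − 100.7| = 4.85 Hz.

4.85 Hz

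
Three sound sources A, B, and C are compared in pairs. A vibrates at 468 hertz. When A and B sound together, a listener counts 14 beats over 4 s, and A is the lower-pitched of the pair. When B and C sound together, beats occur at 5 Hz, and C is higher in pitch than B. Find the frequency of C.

476.5 Hz

A–B: Beat frequency = 14/4 = 3.5 Hz.
B is above A, so f_B = 468 + 3.5 = 471.5 Hz.
C is above B, so f_C = 471.5 + 5 = 476.5 Hz.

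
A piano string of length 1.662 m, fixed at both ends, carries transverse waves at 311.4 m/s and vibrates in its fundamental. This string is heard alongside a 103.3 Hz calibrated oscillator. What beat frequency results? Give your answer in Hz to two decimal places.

For a string fixed at both ends, f_n = n·v/(2L) = 1·311.4/(2·1.662) = 93.6823 Hz.
f_beat = |93.6823 − 103.3| = 9.62 Hz.

9.62 Hz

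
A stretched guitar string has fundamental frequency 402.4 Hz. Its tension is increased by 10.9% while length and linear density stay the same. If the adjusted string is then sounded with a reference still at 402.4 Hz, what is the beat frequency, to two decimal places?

For a string, f ∝ √T, so the new frequency is 402.4·√1.109 = 423.7637 Hz.
f_beat = |423.7637 − 402.4| = 21.36 Hz.

21.36 Hz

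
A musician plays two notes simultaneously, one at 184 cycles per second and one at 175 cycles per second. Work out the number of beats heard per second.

9 Hz

Beats arise from superposition of two nearby frequencies; the beat rate is |f₁ − f₂|.
|184 − 175| = 9 Hz.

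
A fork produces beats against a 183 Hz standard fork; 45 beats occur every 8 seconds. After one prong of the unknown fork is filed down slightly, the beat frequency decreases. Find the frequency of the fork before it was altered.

177.375 Hz

Beat frequency = 45/8 = 5.625 Hz.
|f − 183| = 5.625, so the fork was at either 177.375 Hz or 188.625 Hz.
Filing a prong removes mass and raises the fork's frequency; the adjustment raises the fork's frequency.
The beat rate fell, so the adjustment moved the fork toward 183 Hz — it must have started below the reference.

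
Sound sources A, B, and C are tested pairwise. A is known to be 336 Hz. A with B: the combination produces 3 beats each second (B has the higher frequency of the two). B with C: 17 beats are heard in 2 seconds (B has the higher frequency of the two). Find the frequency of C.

330.5 Hz

B is above A, so f_B = 336 + 3 = 339 Hz.
B–C: Beat frequency = 17/2 = 8.5 Hz.
C is below B, so f_C = 339 − 8.5 = 330.5 Hz.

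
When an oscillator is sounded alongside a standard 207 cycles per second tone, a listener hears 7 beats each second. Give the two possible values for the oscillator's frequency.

200 Hz or 214 Hz

|f − 207| = 7, so f = 207 ± 7.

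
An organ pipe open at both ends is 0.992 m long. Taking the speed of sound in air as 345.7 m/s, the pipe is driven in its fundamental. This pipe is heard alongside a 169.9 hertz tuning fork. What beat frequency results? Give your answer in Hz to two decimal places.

Open pipe: f_n = n·v/(2L) = 1·345.7/(2·0.992) = 174.2440 Hz.
f_beat = |174.2440 − 169.9| = 4.34 Hz.

4.34 Hz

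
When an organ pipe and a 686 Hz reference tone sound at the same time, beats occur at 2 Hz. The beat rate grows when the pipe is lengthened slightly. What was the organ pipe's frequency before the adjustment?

|f − 686| = 2, so the organ pipe was at either 684 Hz or 688 Hz.
A longer pipe has a lower fundamental; the adjustment lowers the organ pipe's frequency.
The beat rate rose, so the adjustment moved the organ pipe further from 686 Hz — it was already below the reference.

684 Hz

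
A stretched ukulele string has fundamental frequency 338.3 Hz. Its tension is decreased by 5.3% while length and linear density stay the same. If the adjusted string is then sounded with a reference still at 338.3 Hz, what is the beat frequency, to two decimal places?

For a string, f ∝ √T, so the new frequency is 338.3·√0.947 = 329.2130 Hz.
f_beat = |329.2130 − 338.3| = 9.09 Hz.

9.09 Hz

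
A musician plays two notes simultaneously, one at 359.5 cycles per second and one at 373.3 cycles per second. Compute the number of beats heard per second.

f_beat = |f₁ − f₂|.
|359.5 − 373.3| = 13.8 Hz.

13.8 Hz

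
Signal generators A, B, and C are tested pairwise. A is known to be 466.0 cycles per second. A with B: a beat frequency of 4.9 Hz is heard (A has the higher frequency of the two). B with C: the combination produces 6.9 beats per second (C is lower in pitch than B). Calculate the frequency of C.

B is below A, so f_B = 466.0 − 4.9 = 461.1 Hz.
C is below B, so f_C = 461.1 − 6.9 = 454.2 Hz.

454.2 Hz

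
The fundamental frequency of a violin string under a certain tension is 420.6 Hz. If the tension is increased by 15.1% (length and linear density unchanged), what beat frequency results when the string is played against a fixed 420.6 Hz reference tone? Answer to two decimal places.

30.64 Hz

For a string, f ∝ √T, so the new frequency is 420.6·√1.151 = 451.2393 Hz.
f_beat = |451.2393 − 420.6| = 30.64 Hz.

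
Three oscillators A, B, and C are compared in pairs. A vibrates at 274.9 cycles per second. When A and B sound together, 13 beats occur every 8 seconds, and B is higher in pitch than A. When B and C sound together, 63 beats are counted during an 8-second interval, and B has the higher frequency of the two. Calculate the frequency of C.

268.65 Hz

A–B: Beat frequency = 13/8 = 1.625 Hz.
B is above A, so f_B = 274.9 + 1.625 = 276.525 Hz.
B–C: Beat frequency = 63/8 = 7.875 Hz.
C is below B, so f_C = 276.525 − 7.875 = 268.65 Hz.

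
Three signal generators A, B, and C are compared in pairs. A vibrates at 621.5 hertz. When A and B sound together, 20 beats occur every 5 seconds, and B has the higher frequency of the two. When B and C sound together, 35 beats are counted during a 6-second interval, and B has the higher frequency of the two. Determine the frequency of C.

619.6667 Hz

A–B: Beat frequency = 20/5 = 4 Hz.
B is above A, so f_B = 621.5 + 4 = 625.5 Hz.
B–C: Beat frequency = 35/6 = 5.8333 Hz.
C is below B, so f_C = 625.5 − 5.8333 = 619.6667 Hz.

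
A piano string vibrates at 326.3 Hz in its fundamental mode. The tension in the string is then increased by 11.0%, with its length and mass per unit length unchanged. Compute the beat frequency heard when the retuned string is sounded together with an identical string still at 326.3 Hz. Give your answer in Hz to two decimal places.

17.48 Hz

For a string, f ∝ √T, so the new frequency is 326.3·√1.110 = 343.7784 Hz.
f_beat = |343.7784 − 326.3| = 17.48 Hz.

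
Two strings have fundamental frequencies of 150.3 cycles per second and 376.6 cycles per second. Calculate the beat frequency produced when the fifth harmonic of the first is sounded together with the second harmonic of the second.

Fifth harmonic of the first: 5·150.3 = 751.5 Hz.
Second harmonic of the second: 2·376.6 = 753.2 Hz.
f_beat = |751.5 − 753.2| = 1.7 Hz.

1.7 Hz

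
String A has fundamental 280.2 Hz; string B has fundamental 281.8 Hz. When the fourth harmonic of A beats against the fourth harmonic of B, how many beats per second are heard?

6.4 Hz

Fourth harmonic of the first: 4·280.2 = 1120.8 Hz.
Fourth harmonic of the second: 4·281.8 = 1127.2 Hz.
f_beat = |1120.8 − 1127.2| = 6.4 Hz.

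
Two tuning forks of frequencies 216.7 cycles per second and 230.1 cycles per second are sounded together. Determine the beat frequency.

Beats arise from superposition of two nearby frequencies; the beat rate is |f₁ − f₂|.
|216.7 − 230.1| = 13.4 Hz.

13.4 Hz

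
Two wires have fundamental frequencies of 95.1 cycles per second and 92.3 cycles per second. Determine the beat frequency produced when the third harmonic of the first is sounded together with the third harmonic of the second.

Third harmonic of the first: 3·95.1 = 285.3 Hz.
Third harmonic of the second: 3·92.3 = 276.9 Hz.
f_beat = |285.3 − 276.9| = 8.4 Hz.

8.4 Hz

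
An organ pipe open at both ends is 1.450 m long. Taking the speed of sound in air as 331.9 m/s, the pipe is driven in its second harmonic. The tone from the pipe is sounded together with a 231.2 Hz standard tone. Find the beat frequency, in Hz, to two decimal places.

Open pipe: f_n = n·v/(2L) = 2·331.9/(2·1.450) = 228.8966 Hz.
f_beat = |228.8966 − 231.2| = 2.30 Hz.

2.30 Hz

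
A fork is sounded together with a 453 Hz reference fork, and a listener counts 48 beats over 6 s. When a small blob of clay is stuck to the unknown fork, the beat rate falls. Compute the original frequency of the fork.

Beat frequency = 48/6 = 8 Hz.
|f − 453| = 8, so the fork was at either 445 Hz or 461 Hz.
Adding mass to a fork lowers its frequency; the adjustment lowers the fork's frequency.
The beat rate fell, so the adjustment moved the fork toward 453 Hz — it must have started above the reference.

461 Hz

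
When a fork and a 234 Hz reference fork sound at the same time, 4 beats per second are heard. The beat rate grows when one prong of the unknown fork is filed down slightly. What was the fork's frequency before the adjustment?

238 Hz

|f − 234| = 4, so the fork was at either 230 Hz or 238 Hz.
Filing a prong removes mass and raises the fork's frequency; the adjustment raises the fork's frequency.
The beat rate rose, so the adjustment moved the fork further from 234 Hz — it was already above the reference.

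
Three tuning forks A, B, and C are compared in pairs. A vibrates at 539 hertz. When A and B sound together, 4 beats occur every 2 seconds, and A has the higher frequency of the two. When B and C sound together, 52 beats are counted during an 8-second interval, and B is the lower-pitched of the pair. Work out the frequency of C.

543.5 Hz

A–B: Beat frequency = 4/2 = 2 Hz.
B is below A, so f_B = 539 − 2 = 537 Hz.
B–C: Beat frequency = 52/8 = 6.5 Hz.
C is above B, so f_C = 537 + 6.5 = 543.5 Hz.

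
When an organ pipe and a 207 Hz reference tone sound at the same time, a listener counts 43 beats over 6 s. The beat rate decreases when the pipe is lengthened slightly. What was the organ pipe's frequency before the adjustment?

214.1667 Hz

Beat frequency = 43/6 = 7.1667 Hz.
|f − 207| = 7.1667, so the organ pipe was at either 199.8333 Hz or 214.1667 Hz.
A longer pipe has a lower fundamental; the adjustment lowers the organ pipe's frequency.
The beat rate fell, so the adjustment moved the organ pipe toward 207 Hz — it must have started above the reference.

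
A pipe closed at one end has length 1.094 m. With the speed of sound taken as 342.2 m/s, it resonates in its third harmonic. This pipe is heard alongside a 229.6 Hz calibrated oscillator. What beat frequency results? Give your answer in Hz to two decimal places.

Closed pipe (odd harmonics): f_n = n·v/(4L) = 3·342.2/(4·1.094) = 234.5978 Hz.
f_beat = |234.5978 − 229.6| = 5.00 Hz.

5.00 Hz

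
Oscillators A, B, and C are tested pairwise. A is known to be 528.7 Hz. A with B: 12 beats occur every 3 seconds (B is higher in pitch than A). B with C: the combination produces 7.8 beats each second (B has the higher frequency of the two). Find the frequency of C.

A–B: Beat frequency = 12/3 = 4 Hz.
B is above A, so f_B = 528.7 + 4 = 532.7 Hz.
C is below B, so f_C = 532.7 − 7.8 = 524.9 Hz.

524.9 Hz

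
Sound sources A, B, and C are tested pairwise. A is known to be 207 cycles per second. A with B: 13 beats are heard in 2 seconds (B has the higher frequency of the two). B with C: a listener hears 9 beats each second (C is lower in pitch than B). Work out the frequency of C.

A–B: Beat frequency = 13/2 = 6.5 Hz.
B is above A, so f_B = 207 + 6.5 = 213.5 Hz.
C is below B, so f_C = 213.5 − 9 = 204.5 Hz.

204.5 Hz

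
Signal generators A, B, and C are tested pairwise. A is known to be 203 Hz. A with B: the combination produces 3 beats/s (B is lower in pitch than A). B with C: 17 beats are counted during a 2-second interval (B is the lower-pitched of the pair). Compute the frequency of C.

B is below A, so f_B = 203 − 3 = 200 Hz.
B–C: Beat frequency = 17/2 = 8.5 Hz.
C is above B, so f_C = 200 + 8.5 = 208.5 Hz.

208.5 Hz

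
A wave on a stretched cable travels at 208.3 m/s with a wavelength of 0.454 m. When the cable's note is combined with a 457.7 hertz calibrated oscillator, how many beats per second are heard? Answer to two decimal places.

1.11 Hz

Source frequency f = v/λ = 208.3/0.454 = 458.8106 Hz.
f_beat = |458.8106 − 457.7| = 1.11 Hz.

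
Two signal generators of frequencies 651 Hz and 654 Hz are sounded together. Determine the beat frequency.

3 Hz

Beats arise from superposition of two nearby frequencies; the beat rate is |f₁ − f₂|.
|651 − 654| = 3 Hz.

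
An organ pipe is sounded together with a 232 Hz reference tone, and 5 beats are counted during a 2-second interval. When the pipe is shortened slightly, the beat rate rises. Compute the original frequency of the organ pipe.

Beat frequency = 5/2 = 2.5 Hz.
|f − 232| = 2.5, so the organ pipe was at either 229.5 Hz or 234.5 Hz.
A shorter pipe has a higher fundamental; the adjustment raises the organ pipe's frequency.
The beat rate rose, so the adjustment moved the organ pipe further from 232 Hz — it was already above the reference.

234.5 Hz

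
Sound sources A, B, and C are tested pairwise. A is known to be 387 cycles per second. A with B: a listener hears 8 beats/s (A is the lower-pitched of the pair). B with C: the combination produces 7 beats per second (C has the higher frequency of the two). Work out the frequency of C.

402 Hz

B is above A, so f_B = 387 + 8 = 395 Hz.
C is above B, so f_C = 395 + 7 = 402 Hz.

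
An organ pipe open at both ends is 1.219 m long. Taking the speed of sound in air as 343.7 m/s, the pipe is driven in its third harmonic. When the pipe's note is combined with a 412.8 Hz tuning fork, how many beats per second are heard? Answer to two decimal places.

10.13 Hz

Open pipe: f_n = n·v/(2L) = 3·343.7/(2·1.219) = 422.9286 Hz.
f_beat = |422.9286 − 412.8| = 10.13 Hz.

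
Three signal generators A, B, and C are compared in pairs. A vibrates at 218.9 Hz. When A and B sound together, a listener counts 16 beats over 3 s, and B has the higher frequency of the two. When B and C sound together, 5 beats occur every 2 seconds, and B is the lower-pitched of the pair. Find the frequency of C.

A–B: Beat frequency = 16/3 = 5.3333 Hz.
B is above A, so f_B = 218.9 + 5.3333 = 224.2333 Hz.
B–C: Beat frequency = 5/2 = 2.5 Hz.
C is above B, so f_C = 224.2333 + 2.5 = 226.7333 Hz.

226.7333 Hz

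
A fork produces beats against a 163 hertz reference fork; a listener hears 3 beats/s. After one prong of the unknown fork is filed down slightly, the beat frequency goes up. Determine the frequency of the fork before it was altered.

|f − 163| = 3, so the fork was at either 160 Hz or 166 Hz.
Filing a prong removes mass and raises the fork's frequency; the adjustment raises the fork's frequency.
The beat rate rose, so the adjustment moved the fork further from 163 Hz — it was already above the reference.

166 Hz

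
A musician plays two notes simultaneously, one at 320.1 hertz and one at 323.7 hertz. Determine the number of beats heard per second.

3.6 Hz

Beats arise from superposition of two nearby frequencies; the beat rate is |f₁ − f₂|.
|320.1 − 323.7| = 3.6 Hz.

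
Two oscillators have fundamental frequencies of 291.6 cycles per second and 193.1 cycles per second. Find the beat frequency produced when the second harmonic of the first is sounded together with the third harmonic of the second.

Second harmonic of the first: 2·291.6 = 583.2 Hz.
Third harmonic of the second: 3·193.1 = 579.3 Hz.
f_beat = |583.2 − 579.3| = 3.9 Hz.

3.9 Hz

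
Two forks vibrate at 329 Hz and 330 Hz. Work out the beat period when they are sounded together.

f_beat = |329 − 330| = 1 Hz.
Beat period T = 1 / f_beat = 1 / 1 s.

1.000 s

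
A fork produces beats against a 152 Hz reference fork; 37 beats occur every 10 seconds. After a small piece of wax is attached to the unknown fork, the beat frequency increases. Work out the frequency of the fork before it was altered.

148.3 Hz

Beat frequency = 37/10 = 3.7 Hz.
|f − 152| = 3.7, so the fork was at either 148.3 Hz or 155.7 Hz.
Loading a fork with wax lowers its frequency; the adjustment lowers the fork's frequency.
The beat rate rose, so the adjustment moved the fork further from 152 Hz — it was already below the reference.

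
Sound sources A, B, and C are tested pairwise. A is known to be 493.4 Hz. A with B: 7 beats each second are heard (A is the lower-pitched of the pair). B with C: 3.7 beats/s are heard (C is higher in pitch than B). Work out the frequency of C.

B is above A, so f_B = 493.4 + 7 = 500.4 Hz.
C is above B, so f_C = 500.4 + 3.7 = 504.1 Hz.

504.1 Hz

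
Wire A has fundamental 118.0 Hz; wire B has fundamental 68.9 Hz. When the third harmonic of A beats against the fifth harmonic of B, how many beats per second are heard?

Third harmonic of the first: 3·118.0 = 354.0 Hz.
Fifth harmonic of the second: 5·68.9 = 344.5 Hz.
f_beat = |354.0 − 344.5| = 9.5 Hz.

9.5 Hz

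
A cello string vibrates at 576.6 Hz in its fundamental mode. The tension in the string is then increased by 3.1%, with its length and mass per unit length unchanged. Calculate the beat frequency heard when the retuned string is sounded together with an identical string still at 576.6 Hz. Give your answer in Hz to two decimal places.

8.87 Hz

For a string, f ∝ √T, so the new frequency is 576.6·√1.031 = 585.4691 Hz.
f_beat = |585.4691 − 576.6| = 8.87 Hz.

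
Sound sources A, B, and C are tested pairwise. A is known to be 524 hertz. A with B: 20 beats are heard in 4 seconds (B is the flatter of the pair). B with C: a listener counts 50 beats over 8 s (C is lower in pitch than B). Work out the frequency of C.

A–B: Beat frequency = 20/4 = 5 Hz.
B is below A, so f_B = 524 − 5 = 519 Hz.
B–C: Beat frequency = 50/8 = 6.25 Hz.
C is below B, so f_C = 519 − 6.25 = 512.75 Hz.

512.75 Hz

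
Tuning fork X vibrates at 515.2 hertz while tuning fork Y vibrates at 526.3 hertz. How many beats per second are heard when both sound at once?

11.1 Hz

The beat frequency equals the magnitude of the frequency difference.
|515.2 − 526.3| = 11.1 Hz.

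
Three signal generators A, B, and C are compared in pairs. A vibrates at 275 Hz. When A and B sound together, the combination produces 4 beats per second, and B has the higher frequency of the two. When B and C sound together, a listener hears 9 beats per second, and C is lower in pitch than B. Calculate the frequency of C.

B is above A, so f_B = 275 + 4 = 279 Hz.
C is below B, so f_C = 279 − 9 = 270 Hz.

270 Hz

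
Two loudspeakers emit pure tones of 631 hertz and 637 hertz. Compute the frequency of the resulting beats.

Beats arise from superposition of two nearby frequencies; the beat rate is |f₁ − f₂|.
|631 − 637| = 6 Hz.

6 Hz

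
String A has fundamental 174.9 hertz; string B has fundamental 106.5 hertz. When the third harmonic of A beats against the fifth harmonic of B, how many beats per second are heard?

7.8 Hz

Third harmonic of the first: 3·174.9 = 524.7 Hz.
Fifth harmonic of the second: 5·106.5 = 532.5 Hz.
f_beat = |524.7 − 532.5| = 7.8 Hz.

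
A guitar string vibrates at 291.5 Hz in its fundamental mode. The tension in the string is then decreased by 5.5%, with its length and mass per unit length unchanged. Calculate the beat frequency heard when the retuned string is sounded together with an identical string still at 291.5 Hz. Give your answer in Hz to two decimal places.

For a string, f ∝ √T, so the new frequency is 291.5·√0.945 = 283.3704 Hz.
f_beat = |283.3704 − 291.5| = 8.13 Hz.

8.13 Hz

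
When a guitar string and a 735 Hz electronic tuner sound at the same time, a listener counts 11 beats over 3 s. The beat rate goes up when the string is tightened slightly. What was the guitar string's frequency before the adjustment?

738.6667 Hz

Beat frequency = 11/3 = 3.6667 Hz.
|f − 735| = 3.6667, so the guitar string was at either 731.3333 Hz or 738.6667 Hz.
Increasing tension raises a string's frequency; the adjustment raises the guitar string's frequency.
The beat rate rose, so the adjustment moved the guitar string further from 735 Hz — it was already above the reference.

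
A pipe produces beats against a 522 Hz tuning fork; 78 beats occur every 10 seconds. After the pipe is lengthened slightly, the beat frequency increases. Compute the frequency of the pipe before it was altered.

514.2 Hz

Beat frequency = 78/10 = 7.8 Hz.
|f − 522| = 7.8, so the pipe was at either 514.2 Hz or 529.8 Hz.
A longer pipe has a lower fundamental; the adjustment lowers the pipe's frequency.
The beat rate rose, so the adjustment moved the pipe further from 522 Hz — it was already below the reference.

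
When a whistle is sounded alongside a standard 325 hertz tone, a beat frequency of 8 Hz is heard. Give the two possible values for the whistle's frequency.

|f − 325| = 8, so f = 325 ± 8.

317 Hz or 333 Hz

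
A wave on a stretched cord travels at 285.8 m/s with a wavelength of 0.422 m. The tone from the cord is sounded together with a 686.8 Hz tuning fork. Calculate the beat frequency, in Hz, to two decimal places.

Source frequency f = v/λ = 285.8/0.422 = 677.2512 Hz.
f_beat = |677.2512 − 686.8| = 9.55 Hz.

9.55 Hz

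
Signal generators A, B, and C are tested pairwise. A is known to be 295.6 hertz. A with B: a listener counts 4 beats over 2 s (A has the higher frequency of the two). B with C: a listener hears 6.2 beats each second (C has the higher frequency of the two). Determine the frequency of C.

299.8 Hz

A–B: Beat frequency = 4/2 = 2 Hz.
B is below A, so f_B = 295.6 − 2 = 293.6 Hz.
C is above B, so f_C = 293.6 + 6.2 = 299.8 Hz.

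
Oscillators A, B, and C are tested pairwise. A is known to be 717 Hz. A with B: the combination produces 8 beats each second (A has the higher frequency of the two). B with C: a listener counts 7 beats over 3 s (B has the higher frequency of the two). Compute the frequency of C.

706.6667 Hz

B is below A, so f_B = 717 − 8 = 709 Hz.
B–C: Beat frequency = 7/3 = 2.3333 Hz.
C is below B, so f_C = 709 − 2.3333 = 706.6667 Hz.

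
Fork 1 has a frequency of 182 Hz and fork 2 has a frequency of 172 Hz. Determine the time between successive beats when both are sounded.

0.100 s

f_beat = |182 − 172| = 10 Hz.
Beat period T = 1 / f_beat = 1 / 10 s.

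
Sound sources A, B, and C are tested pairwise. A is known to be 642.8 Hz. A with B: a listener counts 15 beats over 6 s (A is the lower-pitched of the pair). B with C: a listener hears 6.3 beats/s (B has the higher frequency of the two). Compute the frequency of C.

A–B: Beat frequency = 15/6 = 2.5 Hz.
B is above A, so f_B = 642.8 + 2.5 = 645.3 Hz.
C is below B, so f_C = 645.3 − 6.3 = 639 Hz.

639 Hz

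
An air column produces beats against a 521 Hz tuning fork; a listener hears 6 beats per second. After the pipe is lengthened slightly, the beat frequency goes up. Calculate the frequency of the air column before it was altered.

515 Hz

|f − 521| = 6, so the air column was at either 515 Hz or 527 Hz.
A longer pipe has a lower fundamental; the adjustment lowers the air column's frequency.
The beat rate rose, so the adjustment moved the air column further from 521 Hz — it was already below the reference.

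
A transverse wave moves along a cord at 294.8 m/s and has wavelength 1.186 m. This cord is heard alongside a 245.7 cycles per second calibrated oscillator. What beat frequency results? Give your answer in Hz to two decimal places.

Source frequency f = v/λ = 294.8/1.186 = 248.5666 Hz.
f_beat = |248.5666 − 245.7| = 2.87 Hz.

2.87 Hz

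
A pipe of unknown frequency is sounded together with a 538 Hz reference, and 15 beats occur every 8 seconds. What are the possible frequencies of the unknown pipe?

536.125 Hz or 539.875 Hz

Beat frequency = 15/8 = 1.875 Hz.
|f − 538| = 1.875, so f = 538 ± 1.875.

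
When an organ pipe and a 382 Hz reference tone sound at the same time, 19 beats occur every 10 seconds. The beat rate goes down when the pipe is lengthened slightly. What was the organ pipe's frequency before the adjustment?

383.9 Hz

Beat frequency = 19/10 = 1.9 Hz.
|f − 382| = 1.9, so the organ pipe was at either 380.1 Hz or 383.9 Hz.
A longer pipe has a lower fundamental; the adjustment lowers the organ pipe's frequency.
The beat rate fell, so the adjustment moved the organ pipe toward 382 Hz — it must have started above the reference.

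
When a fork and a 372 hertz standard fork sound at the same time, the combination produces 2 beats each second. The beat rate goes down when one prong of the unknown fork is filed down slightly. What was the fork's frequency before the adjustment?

370 Hz

|f − 372| = 2, so the fork was at either 370 Hz or 374 Hz.
Filing a prong removes mass and raises the fork's frequency; the adjustment raises the fork's frequency.
The beat rate fell, so the adjustment moved the fork toward 372 Hz — it must have started below the reference.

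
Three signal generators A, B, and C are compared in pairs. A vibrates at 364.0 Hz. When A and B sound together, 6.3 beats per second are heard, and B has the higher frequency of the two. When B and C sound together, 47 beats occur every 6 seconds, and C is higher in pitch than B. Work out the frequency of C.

378.1333 Hz

B is above A, so f_B = 364.0 + 6.3 = 370.3 Hz.
B–C: Beat frequency = 47/6 = 7.8333 Hz.
C is above B, so f_C = 370.3 + 7.8333 = 378.1333 Hz.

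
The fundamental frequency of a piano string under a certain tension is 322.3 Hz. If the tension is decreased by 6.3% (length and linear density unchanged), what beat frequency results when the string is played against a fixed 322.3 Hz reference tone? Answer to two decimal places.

10.32 Hz

For a string, f ∝ √T, so the new frequency is 322.3·√0.937 = 311.9824 Hz.
f_beat = |311.9824 − 322.3| = 10.32 Hz.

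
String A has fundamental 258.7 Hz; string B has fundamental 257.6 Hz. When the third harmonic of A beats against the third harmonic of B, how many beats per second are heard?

3.3 Hz

Third harmonic of the first: 3·258.7 = 776.1 Hz.
Third harmonic of the second: 3·257.6 = 772.8 Hz.
f_beat = |776.1 − 772.8| = 3.3 Hz.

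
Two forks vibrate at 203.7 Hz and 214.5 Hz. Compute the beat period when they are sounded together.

0.093 s

f_beat = |203.7 − 214.5| = 10.8 Hz.
Beat period T = 1 / f_beat = 1 / 10.8 s.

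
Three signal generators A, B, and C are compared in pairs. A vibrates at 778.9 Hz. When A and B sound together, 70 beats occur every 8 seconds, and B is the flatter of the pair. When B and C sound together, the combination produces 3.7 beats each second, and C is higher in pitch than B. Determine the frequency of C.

773.85 Hz

A–B: Beat frequency = 70/8 = 8.75 Hz.
B is below A, so f_B = 778.9 − 8.75 = 770.15 Hz.
C is above B, so f_C = 770.15 + 3.7 = 773.85 Hz.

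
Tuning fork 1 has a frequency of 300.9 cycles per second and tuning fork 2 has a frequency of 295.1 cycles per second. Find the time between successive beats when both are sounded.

0.172 s

f_beat = |300.9 − 295.1| = 5.8 Hz.
Beat period T = 1 / f_beat = 1 / 5.8 s.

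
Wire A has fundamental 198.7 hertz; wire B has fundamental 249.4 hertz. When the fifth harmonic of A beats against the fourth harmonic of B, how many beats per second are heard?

4.1 Hz

Fifth harmonic of the first: 5·198.7 = 993.5 Hz.
Fourth harmonic of the second: 4·249.4 = 997.6 Hz.
f_beat = |993.5 − 997.6| = 4.1 Hz.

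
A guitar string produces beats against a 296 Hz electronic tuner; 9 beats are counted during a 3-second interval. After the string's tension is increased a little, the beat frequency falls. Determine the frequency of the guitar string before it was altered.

293 Hz

Beat frequency = 9/3 = 3 Hz.
|f − 296| = 3, so the guitar string was at either 293 Hz or 299 Hz.
Higher tension means higher frequency; the adjustment raises the guitar string's frequency.
The beat rate fell, so the adjustment moved the guitar string toward 296 Hz — it must have started below the reference.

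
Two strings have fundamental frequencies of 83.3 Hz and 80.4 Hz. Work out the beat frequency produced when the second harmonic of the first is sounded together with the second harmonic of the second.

5.8 Hz

Second harmonic of the first: 2·83.3 = 166.6 Hz.
Second harmonic of the second: 2·80.4 = 160.8 Hz.
f_beat = |166.6 − 160.8| = 5.8 Hz.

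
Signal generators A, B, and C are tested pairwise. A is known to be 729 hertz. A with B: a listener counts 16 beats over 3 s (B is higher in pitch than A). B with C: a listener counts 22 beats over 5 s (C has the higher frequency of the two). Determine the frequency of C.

A–B: Beat frequency = 16/3 = 5.3333 Hz.
B is above A, so f_B = 729 + 5.3333 = 734.3333 Hz.
B–C: Beat frequency = 22/5 = 4.4 Hz.
C is above B, so f_C = 734.3333 + 4.4 = 738.7333 Hz.

738.7333 Hz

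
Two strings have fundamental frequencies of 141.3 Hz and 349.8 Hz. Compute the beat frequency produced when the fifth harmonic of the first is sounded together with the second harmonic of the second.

6.9 Hz

Fifth harmonic of the first: 5·141.3 = 706.5 Hz.
Second harmonic of the second: 2·349.8 = 699.6 Hz.
f_beat = |706.5 − 699.6| = 6.9 Hz.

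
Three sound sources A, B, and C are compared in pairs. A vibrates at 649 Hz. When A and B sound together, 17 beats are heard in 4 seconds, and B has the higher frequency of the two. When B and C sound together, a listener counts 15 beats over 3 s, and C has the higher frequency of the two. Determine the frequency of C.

A–B: Beat frequency = 17/4 = 4.25 Hz.
B is above A, so f_B = 649 + 4.25 = 653.25 Hz.
B–C: Beat frequency = 15/3 = 5 Hz.
C is above B, so f_C = 653.25 + 5 = 658.25 Hz.

658.25 Hz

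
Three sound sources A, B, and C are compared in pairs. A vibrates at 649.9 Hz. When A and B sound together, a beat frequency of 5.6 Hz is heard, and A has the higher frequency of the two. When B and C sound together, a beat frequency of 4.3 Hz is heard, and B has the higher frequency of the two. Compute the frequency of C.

640 Hz

B is below A, so f_B = 649.9 − 5.6 = 644.3 Hz.
C is below B, so f_C = 644.3 − 4.3 = 640 Hz.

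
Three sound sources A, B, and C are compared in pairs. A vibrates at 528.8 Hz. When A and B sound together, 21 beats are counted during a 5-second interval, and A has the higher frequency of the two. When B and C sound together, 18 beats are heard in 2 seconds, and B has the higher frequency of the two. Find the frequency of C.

515.6 Hz

A–B: Beat frequency = 21/5 = 4.2 Hz.
B is below A, so f_B = 528.8 − 4.2 = 524.6 Hz.
B–C: Beat frequency = 18/2 = 9 Hz.
C is below B, so f_C = 524.6 − 9 = 515.6 Hz.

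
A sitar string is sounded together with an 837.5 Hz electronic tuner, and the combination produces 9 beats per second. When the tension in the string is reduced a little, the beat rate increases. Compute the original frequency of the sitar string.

828.5 Hz

|f − 837.5| = 9, so the sitar string was at either 828.5 Hz or 846.5 Hz.
Lower tension means lower frequency; the adjustment lowers the sitar string's frequency.
The beat rate rose, so the adjustment moved the sitar string further from 837.5 Hz — it was already below the reference.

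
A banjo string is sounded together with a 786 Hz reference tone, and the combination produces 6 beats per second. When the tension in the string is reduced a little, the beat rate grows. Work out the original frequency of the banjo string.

780 Hz

|f − 786| = 6, so the banjo string was at either 780 Hz or 792 Hz.
Lower tension means lower frequency; the adjustment lowers the banjo string's frequency.
The beat rate rose, so the adjustment moved the banjo string further from 786 Hz — it was already below the reference.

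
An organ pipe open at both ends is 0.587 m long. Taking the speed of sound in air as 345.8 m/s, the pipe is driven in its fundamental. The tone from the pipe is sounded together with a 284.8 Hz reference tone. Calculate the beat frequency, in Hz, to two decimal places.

Open pipe: f_n = n·v/(2L) = 1·345.8/(2·0.587) = 294.5486 Hz.
f_beat = |294.5486 − 284.8| = 9.75 Hz.

9.75 Hz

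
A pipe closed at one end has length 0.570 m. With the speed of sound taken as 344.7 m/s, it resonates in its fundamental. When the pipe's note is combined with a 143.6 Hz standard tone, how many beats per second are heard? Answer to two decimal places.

Closed pipe (odd harmonics): f_n = n·v/(4L) = 1·344.7/(4·0.570) = 151.1842 Hz.
f_beat = |151.1842 − 143.6| = 7.58 Hz.

7.58 Hz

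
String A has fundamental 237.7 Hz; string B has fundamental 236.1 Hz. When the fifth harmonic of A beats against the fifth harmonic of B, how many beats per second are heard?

Fifth harmonic of the first: 5·237.7 = 1188.5 Hz.
Fifth harmonic of the second: 5·236.1 = 1180.5 Hz.
f_beat = |1188.5 − 1180.5| = 8.0 Hz.

8.0 Hz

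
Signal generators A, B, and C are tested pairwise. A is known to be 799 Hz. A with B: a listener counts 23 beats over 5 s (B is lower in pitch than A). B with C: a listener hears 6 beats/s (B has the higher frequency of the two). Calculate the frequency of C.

788.4 Hz

A–B: Beat frequency = 23/5 = 4.6 Hz.
B is below A, so f_B = 799 − 4.6 = 794.4 Hz.
C is below B, so f_C = 794.4 − 6 = 788.4 Hz.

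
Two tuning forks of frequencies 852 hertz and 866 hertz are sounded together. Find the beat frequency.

Beats arise from superposition of two nearby frequencies; the beat rate is |f₁ − f₂|.
|852 − 866| = 14 Hz.

14 Hz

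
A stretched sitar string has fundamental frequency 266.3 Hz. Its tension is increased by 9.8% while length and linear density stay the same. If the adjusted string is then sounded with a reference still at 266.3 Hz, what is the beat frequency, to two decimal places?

For a string, f ∝ √T, so the new frequency is 266.3·√1.098 = 279.0438 Hz.
f_beat = |279.0438 − 266.3| = 12.74 Hz.

12.74 Hz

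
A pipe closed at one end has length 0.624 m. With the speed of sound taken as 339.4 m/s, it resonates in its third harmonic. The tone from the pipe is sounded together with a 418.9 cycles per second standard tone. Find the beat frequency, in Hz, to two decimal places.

Closed pipe (odd harmonics): f_n = n·v/(4L) = 3·339.4/(4·0.624) = 407.9327 Hz.
f_beat = |407.9327 − 418.9| = 10.97 Hz.

10.97 Hz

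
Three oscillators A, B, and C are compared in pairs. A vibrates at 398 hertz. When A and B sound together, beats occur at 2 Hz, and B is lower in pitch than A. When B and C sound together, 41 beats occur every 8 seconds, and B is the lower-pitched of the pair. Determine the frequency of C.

B is below A, so f_B = 398 − 2 = 396 Hz.
B–C: Beat frequency = 41/8 = 5.125 Hz.
C is above B, so f_C = 396 + 5.125 = 401.125 Hz.

401.125 Hz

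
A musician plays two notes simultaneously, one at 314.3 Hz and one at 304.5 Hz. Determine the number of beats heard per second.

The beat frequency equals the magnitude of the frequency difference.
|314.3 − 304.5| = 9.8 Hz.

9.8 Hz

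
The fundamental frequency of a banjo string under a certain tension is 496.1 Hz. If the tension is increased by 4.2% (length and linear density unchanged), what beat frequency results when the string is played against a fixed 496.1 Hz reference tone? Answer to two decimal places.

10.31 Hz

For a string, f ∝ √T, so the new frequency is 496.1·√1.042 = 506.4109 Hz.
f_beat = |506.4109 − 496.1| = 10.31 Hz.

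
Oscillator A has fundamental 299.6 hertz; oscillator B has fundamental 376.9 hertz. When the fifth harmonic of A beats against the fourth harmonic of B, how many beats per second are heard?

9.6 Hz

Fifth harmonic of the first: 5·299.6 = 1498.0 Hz.
Fourth harmonic of the second: 4·376.9 = 1507.6 Hz.
f_beat = |1498.0 − 1507.6| = 9.6 Hz.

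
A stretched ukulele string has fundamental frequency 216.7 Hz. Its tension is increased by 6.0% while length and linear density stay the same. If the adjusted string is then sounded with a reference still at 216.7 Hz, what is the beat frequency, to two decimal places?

For a string, f ∝ √T, so the new frequency is 216.7·√1.060 = 223.1063 Hz.
f_beat = |223.1063 − 216.7| = 6.41 Hz.

6.41 Hz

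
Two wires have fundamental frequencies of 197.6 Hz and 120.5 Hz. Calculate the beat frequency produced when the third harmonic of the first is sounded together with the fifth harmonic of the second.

Third harmonic of the first: 3·197.6 = 592.8 Hz.
Fifth harmonic of the second: 5·120.5 = 602.5 Hz.
f_beat = |592.8 − 602.5| = 9.7 Hz.

9.7 Hz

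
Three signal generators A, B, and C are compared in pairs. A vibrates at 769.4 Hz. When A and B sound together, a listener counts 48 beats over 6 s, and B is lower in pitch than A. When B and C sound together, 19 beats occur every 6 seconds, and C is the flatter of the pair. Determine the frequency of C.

A–B: Beat frequency = 48/6 = 8 Hz.
B is below A, so f_B = 769.4 − 8 = 761.4 Hz.
B–C: Beat frequency = 19/6 = 3.1667 Hz.
C is below B, so f_C = 761.4 − 3.1667 = 758.2333 Hz.

758.2333 Hz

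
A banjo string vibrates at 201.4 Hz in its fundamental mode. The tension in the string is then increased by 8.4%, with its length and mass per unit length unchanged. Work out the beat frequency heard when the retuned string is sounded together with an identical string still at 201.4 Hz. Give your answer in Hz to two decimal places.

8.29 Hz

For a string, f ∝ √T, so the new frequency is 201.4·√1.084 = 209.6883 Hz.
f_beat = |209.6883 − 201.4| = 8.29 Hz.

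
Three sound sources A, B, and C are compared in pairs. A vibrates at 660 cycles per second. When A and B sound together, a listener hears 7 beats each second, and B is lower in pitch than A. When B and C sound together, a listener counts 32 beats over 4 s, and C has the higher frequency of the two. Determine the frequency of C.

B is below A, so f_B = 660 − 7 = 653 Hz.
B–C: Beat frequency = 32/4 = 8 Hz.
C is above B, so f_C = 653 + 8 = 661 Hz.

661 Hz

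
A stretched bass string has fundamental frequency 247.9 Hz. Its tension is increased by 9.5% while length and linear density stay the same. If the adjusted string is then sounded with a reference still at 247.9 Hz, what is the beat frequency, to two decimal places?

For a string, f ∝ √T, so the new frequency is 247.9·√1.095 = 259.4081 Hz.
f_beat = |259.4081 − 247.9| = 11.51 Hz.

11.51 Hz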